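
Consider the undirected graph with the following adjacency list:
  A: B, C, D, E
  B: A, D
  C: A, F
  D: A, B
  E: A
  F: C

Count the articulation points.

Removing A increases the component count from 1 to 3, so A is a cut vertex.
Removing C increases the component count from 1 to 2, so C is a cut vertex.
By contrast removing B leaves 1 component; it is not a cut vertex. No other vertex is a cut vertex either.

2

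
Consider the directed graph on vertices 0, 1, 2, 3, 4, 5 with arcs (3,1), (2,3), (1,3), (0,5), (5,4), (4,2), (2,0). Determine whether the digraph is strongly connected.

There is no directed path from 3 to 0, so the graph is not strongly connected.

No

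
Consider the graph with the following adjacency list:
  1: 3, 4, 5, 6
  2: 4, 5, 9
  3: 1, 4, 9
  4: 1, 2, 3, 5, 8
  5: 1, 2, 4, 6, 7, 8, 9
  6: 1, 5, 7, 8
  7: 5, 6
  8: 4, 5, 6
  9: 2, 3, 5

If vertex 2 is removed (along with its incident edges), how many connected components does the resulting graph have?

With 2 gone, the remaining components are: {1, 3, 4, 5, 6, 7, 8, 9}.
That is 1 component.

1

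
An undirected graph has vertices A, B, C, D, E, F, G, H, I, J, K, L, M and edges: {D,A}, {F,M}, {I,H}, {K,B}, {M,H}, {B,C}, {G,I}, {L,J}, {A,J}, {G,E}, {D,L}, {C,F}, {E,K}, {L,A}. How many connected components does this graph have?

Starting from A we can reach A, D, J, L. That is one component of size 4.
Starting from B we can reach B, C, E, F, G, H, I, K, M. That is one component of size 9.
Total: 2 components.

2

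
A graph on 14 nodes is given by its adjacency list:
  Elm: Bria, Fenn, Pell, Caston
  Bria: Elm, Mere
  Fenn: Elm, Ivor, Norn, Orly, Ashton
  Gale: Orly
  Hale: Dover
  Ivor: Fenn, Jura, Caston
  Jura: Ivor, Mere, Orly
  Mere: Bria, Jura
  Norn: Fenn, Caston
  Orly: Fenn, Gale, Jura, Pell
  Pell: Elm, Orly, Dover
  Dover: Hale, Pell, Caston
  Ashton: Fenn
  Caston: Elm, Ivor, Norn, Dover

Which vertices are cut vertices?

Fenn, Orly, Dover

Removing Fenn increases the component count from 1 to 2, so Fenn is a cut vertex.
Removing Orly increases the component count from 1 to 2, so Orly is a cut vertex.
Removing Dover increases the component count from 1 to 2, so Dover is a cut vertex.
By contrast removing Elm leaves 1 component; it is not a cut vertex. No other vertex is a cut vertex either.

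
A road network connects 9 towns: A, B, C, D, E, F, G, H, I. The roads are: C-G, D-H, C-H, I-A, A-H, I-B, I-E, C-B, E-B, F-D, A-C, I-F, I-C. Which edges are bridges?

C-G

The edges on the cycle I-E-B-C-A-I are not bridges since each lies on that cycle.
But removing G-C disconnects G from C — this is a bridge.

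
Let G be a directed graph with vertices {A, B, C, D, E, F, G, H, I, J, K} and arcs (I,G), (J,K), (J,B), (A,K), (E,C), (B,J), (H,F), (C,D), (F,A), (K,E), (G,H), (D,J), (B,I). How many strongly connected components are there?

1

{A, B, C, D, E, F, G, H, I, J, K} are all mutually reachable — one SCC of size 11.
That gives 1 strongly connected component.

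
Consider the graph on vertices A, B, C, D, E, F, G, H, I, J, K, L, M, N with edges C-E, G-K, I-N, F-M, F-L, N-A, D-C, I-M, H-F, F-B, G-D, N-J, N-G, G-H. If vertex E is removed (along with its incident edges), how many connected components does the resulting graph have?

1

With E gone, the remaining components are: {A, B, C, D, F, G, H, I, J, K, L, M, N}.
That is 1 component.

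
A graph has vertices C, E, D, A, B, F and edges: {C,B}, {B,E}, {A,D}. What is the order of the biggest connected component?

F is isolated — a component by itself.
Starting from A we can reach A, D. That is one component of size 2.
Starting from B we can reach B, C, E. That is one component of size 3.
The largest has 3 vertices.

3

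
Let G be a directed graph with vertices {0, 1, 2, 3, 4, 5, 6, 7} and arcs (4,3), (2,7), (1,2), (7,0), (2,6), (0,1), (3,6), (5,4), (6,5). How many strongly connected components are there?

2

{3, 4, 5, 6} are all mutually reachable — one SCC of size 4.
{0, 1, 2, 7} are all mutually reachable — one SCC of size 4.
That gives 2 strongly connected components.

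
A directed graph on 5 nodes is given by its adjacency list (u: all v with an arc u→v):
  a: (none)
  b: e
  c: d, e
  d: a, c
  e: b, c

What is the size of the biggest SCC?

4

{b, c, d, e} are all mutually reachable — one SCC of size 4.
{a} is an SCC by itself.
The largest has 4 vertices.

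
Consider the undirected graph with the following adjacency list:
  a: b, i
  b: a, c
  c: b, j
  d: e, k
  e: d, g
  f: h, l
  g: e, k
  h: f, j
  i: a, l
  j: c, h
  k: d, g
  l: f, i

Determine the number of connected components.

2

Starting from d we can reach d, e, g, k. That is one component of size 4.
Starting from a we can reach a, b, c, f, h, i, j, l. That is one component of size 8.
Total: 2 components.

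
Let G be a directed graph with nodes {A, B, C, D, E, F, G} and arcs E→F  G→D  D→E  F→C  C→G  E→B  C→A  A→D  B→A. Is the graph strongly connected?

Yes

From D we can reach every vertex (A, B, C, D, E, F, G), and every vertex can reach D (A, B, C, D, E, F, G). So the whole graph is one strongly connected component.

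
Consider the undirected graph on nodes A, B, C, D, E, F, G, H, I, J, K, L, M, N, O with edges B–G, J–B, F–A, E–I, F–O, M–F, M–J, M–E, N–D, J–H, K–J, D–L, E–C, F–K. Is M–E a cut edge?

Yes

Removing M–E leaves no path between M and E: the component count goes from 2 to 3. So it is a bridge.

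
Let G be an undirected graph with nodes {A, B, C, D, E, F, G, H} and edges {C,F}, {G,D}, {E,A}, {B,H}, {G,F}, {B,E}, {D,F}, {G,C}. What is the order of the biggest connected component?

Starting from A we can reach A, B, E, H. That is one component of size 4.
Starting from C we can reach C, D, F, G. That is one component of size 4.
The largest has 4 vertices.

4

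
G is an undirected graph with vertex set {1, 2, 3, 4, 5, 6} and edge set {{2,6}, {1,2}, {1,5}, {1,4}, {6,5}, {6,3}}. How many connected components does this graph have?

1

Starting from 1 we can reach 1, 2, 3, 4, 5, 6. That is one component of size 6.
Total: 1 component.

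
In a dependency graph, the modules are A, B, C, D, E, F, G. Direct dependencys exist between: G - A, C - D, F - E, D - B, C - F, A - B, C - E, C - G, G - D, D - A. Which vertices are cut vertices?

Removing C increases the component count from 1 to 2, so C is a cut vertex.
By contrast removing D leaves 1 component; it is not a cut vertex. No other vertex is a cut vertex either.

C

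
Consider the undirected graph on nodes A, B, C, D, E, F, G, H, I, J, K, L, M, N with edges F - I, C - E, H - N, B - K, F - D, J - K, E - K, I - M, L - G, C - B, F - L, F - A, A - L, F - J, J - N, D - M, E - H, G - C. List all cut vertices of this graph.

F

Removing F increases the component count from 1 to 2, so F is a cut vertex.
By contrast removing C leaves 1 component; it is not a cut vertex. No other vertex is a cut vertex either.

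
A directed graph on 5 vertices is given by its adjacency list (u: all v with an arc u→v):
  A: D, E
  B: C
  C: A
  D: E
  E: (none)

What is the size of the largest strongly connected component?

{B} is an SCC by itself.
{D} is an SCC by itself.
{E} is an SCC by itself.
{A} is an SCC by itself.
{C} is an SCC by itself.
The largest has 1 vertex.

1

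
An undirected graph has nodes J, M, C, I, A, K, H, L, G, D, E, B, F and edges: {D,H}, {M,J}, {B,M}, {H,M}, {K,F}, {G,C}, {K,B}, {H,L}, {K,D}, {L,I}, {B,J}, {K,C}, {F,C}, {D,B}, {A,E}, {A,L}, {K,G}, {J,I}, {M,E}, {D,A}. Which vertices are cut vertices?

K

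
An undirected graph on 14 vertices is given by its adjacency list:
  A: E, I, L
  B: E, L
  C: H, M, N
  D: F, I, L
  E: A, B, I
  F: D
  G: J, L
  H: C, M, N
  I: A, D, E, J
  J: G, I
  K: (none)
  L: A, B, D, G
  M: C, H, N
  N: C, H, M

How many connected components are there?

K is isolated — a component by itself.
Starting from C we can reach C, H, M, N. That is one component of size 4.
Starting from A we can reach A, B, D, E, F, G, I, J, L. That is one component of size 9.
Total: 3 components.

3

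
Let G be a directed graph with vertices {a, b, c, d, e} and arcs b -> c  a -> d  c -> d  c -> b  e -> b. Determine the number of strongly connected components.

{b, c} are all mutually reachable — one SCC of size 2.
{d} is an SCC by itself.
{a} is an SCC by itself.
{e} is an SCC by itself.
That gives 4 strongly connected components.

4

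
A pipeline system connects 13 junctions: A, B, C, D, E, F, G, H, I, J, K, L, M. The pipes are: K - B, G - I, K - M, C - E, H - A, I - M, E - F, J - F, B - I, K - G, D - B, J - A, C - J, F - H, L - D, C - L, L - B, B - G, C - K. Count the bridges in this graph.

0

The edges on the cycle C-E-F-H-A-J-C are not bridges since each lies on that cycle.
Every edge lies on some cycle, so there are no bridges.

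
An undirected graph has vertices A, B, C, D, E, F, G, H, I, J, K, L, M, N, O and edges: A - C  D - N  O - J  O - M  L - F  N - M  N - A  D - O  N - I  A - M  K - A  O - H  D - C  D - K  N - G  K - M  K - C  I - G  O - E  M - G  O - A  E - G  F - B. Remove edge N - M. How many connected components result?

2

N and M are still connected via N-A-M, so the component count stays at 2.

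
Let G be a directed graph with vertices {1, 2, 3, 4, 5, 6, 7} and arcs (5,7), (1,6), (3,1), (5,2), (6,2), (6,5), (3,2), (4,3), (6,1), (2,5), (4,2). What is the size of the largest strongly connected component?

2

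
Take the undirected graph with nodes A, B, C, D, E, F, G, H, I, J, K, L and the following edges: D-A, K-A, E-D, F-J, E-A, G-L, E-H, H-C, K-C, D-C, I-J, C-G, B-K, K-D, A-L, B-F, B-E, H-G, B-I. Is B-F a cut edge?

No

After removing B-F, the path B-I-J-F still connects them, so the edge is not a bridge.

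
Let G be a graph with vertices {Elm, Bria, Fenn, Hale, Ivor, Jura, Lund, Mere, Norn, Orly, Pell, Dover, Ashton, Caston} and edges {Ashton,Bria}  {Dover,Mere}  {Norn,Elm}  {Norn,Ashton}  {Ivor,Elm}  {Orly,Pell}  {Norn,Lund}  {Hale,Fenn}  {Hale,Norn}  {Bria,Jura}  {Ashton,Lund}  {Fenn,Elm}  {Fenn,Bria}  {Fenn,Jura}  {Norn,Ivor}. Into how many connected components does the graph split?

Caston is isolated — a component by itself.
Starting from Mere we can reach Mere, Dover. That is one component of size 2.
Starting from Orly we can reach Orly, Pell. That is one component of size 2.
Starting from Elm we can reach Elm, Bria, Fenn, Hale, Ivor, Jura, Lund, Norn, Ashton. That is one component of size 9.
Total: 4 components.

4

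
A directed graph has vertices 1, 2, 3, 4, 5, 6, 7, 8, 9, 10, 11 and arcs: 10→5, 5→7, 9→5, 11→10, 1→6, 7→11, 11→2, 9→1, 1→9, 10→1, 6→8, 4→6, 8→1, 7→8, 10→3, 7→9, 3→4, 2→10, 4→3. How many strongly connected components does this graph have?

1

{1, 2, 3, 4, 5, 6, 7, 8, 9, 10, 11} are all mutually reachable — one SCC of size 11.
That gives 1 strongly connected component.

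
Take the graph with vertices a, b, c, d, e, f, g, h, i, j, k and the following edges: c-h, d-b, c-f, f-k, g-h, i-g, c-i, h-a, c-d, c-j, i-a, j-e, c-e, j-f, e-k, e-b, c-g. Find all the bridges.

The edges on the cycle c-j-f-c are not bridges since each lies on that cycle.
Every edge lies on some cycle, so there are no bridges.

none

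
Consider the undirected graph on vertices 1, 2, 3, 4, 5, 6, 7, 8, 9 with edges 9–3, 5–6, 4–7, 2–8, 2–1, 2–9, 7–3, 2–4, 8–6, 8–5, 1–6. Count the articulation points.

Removing 2 increases the component count from 1 to 2, so 2 is a cut vertex.
By contrast removing 7 leaves 1 component; it is not a cut vertex. No other vertex is a cut vertex either.

1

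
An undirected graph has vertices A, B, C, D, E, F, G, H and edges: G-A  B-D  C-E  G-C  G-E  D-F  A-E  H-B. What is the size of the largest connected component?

4

Starting from B we can reach B, D, F, H. That is one component of size 4.
Starting from A we can reach A, C, E, G. That is one component of size 4.
The largest has 4 vertices.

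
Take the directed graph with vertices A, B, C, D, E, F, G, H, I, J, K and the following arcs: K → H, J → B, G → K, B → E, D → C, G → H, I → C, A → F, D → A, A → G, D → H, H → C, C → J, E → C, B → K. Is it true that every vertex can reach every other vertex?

No

There is no directed path from C to F, so the graph is not strongly connected.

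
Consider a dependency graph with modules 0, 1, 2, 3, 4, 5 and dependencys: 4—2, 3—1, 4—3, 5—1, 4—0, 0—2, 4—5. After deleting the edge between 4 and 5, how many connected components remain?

4 and 5 are still connected via 4-3-1-5, so the component count stays at 1.

1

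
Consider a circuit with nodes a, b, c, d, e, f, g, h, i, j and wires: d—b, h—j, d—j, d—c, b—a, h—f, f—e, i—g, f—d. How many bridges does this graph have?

5

The edges on the cycle h-f-d-j-h are not bridges since each lies on that cycle.
But removing f—e disconnects f from e; removing d—b disconnects d from b; removing i—g disconnects i from g; removing b—a disconnects b from a — these are bridges.
In total 5 edges are bridges.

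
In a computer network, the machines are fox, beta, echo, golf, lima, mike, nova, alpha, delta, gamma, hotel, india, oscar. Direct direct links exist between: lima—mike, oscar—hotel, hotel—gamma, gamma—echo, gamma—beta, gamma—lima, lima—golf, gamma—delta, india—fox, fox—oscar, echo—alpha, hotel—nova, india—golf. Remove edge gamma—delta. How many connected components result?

2

Before removal there is 1 component.
gamma—delta is a bridge — removing it separates gamma's side from delta's side.
After removal: 2 components.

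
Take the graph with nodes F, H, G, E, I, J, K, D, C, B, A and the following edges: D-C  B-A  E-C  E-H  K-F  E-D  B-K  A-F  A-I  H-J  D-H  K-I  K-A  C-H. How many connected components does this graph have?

G is isolated — a component by itself.
Starting from C we can reach C, D, E, H, J. That is one component of size 5.
Starting from A we can reach A, B, F, I, K. That is one component of size 5.
Total: 3 components.

3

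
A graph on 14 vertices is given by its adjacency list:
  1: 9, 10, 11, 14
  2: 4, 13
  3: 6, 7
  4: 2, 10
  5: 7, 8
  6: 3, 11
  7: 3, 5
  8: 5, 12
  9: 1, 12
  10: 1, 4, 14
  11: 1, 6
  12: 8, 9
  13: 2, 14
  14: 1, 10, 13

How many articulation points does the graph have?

1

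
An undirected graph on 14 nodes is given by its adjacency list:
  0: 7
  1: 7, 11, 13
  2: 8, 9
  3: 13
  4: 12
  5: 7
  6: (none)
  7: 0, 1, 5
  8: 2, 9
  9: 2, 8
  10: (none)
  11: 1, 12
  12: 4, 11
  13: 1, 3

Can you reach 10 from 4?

No

The component containing 4 is {0, 1, 3, 4, 5, 7, 11, 12, 13}, and 10 is not in it.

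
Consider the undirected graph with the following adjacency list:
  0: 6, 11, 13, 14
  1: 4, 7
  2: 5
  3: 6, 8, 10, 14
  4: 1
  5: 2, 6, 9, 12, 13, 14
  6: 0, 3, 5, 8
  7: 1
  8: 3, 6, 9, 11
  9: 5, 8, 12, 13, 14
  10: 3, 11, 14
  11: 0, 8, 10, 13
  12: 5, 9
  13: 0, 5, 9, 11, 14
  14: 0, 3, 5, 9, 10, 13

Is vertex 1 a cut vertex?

Deleting 1 raises the number of components from 2 to 3, so 1 is a cut vertex.

Yes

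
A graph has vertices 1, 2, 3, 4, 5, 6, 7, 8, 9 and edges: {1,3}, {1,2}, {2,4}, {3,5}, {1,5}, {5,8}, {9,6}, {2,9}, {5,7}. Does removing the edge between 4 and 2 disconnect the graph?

Yes

Removing 4—2 leaves no path between 4 and 2: the component count goes from 1 to 2. So it is a bridge.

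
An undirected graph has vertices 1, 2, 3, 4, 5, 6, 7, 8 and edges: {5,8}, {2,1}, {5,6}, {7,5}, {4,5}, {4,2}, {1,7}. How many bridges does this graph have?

The edges on the cycle 4-2-1-7-5-4 are not bridges since each lies on that cycle.
But removing 5-8 disconnects 5 from 8; removing 5-6 disconnects 5 from 6 — these are bridges.
That makes 2 bridges.

2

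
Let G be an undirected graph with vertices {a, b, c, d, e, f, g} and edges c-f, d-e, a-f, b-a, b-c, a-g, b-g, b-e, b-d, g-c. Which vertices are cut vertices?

Removing b increases the component count from 1 to 2, so b is a cut vertex.
By contrast removing e leaves 1 component; it is not a cut vertex. No other vertex is a cut vertex either.

b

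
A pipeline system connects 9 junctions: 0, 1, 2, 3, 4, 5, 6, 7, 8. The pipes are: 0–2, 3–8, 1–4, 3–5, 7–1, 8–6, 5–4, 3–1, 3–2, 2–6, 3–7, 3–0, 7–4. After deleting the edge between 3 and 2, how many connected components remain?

3 and 2 are still connected via 3-0-2, so the component count stays at 1.

1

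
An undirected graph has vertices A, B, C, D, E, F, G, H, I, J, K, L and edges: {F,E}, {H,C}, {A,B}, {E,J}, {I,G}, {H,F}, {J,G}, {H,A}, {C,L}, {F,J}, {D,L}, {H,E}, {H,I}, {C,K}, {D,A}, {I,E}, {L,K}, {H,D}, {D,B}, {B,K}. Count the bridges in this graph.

0

The edges on the cycle H-D-A-H are not bridges since each lies on that cycle.
Every edge lies on some cycle, so there are no bridges.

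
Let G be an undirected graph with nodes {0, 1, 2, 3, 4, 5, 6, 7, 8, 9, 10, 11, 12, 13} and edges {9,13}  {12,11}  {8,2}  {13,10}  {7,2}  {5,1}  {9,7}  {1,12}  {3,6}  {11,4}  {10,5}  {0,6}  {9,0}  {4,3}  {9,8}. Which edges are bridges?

none

The edges on the cycle 9-13-10-5-1-12-11-4-3-6-0-9 are not bridges since each lies on that cycle.
Every edge lies on some cycle, so there are no bridges.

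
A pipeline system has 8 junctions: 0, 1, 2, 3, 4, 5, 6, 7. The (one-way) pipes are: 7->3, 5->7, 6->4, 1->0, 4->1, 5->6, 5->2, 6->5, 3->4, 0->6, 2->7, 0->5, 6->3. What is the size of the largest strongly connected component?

8

{0, 1, 2, 3, 4, 5, 6, 7} are all mutually reachable — one SCC of size 8.
The largest has 8 vertices.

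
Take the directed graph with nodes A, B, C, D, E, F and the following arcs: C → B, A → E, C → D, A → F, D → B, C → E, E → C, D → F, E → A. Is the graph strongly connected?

No

There is no directed path from B to D, so the graph is not strongly connected.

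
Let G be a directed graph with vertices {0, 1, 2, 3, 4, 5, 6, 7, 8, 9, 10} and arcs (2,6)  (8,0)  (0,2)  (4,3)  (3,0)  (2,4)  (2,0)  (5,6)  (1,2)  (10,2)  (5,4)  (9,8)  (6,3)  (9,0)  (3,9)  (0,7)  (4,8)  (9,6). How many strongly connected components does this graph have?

{0, 2, 3, 4, 6, 8, 9} are all mutually reachable — one SCC of size 7.
{7} is an SCC by itself.
{5} is an SCC by itself.
{1} is an SCC by itself.
{10} is an SCC by itself.
That gives 5 strongly connected components.

5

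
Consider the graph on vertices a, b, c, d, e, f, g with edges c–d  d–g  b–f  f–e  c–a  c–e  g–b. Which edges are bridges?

a-c

The edges on the cycle c-d-g-b-f-e-c are not bridges since each lies on that cycle.
But removing c–a disconnects c from a — this is a bridge.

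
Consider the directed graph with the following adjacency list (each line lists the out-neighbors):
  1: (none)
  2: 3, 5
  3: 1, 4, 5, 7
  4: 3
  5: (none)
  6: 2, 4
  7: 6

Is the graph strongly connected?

No

There is no directed path from 1 to 3, so the graph is not strongly connected.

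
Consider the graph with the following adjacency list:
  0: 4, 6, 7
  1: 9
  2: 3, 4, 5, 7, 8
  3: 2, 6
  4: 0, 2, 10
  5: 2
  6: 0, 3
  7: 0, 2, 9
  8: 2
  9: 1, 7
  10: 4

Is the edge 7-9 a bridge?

Yes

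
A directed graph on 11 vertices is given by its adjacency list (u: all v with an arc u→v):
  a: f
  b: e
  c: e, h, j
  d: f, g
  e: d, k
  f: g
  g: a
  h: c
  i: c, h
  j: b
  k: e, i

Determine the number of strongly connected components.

{b, c, e, h, i, j, k} are all mutually reachable — one SCC of size 7.
{a, f, g} are all mutually reachable — one SCC of size 3.
{d} is an SCC by itself.
That gives 3 strongly connected components.

3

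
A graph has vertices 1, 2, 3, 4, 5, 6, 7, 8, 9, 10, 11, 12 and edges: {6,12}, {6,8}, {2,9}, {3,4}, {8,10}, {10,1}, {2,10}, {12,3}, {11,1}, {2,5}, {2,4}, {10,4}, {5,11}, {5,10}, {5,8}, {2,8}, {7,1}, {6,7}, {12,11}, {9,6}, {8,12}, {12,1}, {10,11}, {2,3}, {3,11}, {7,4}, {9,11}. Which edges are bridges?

none

The edges on the cycle 2-9-6-8-12-3-2 are not bridges since each lies on that cycle.
Every edge lies on some cycle, so there are no bridges.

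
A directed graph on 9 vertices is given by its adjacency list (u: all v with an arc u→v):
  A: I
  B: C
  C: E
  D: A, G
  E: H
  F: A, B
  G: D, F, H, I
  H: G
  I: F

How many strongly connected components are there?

{A, B, C, D, E, F, G, H, I} are all mutually reachable — one SCC of size 9.
That gives 1 strongly connected component.

1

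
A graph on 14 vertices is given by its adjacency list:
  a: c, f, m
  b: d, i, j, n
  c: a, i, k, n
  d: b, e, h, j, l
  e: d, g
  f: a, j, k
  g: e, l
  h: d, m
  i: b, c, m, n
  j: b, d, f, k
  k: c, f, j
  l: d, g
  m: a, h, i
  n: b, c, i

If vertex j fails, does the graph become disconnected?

No

Deleting j leaves 1 component (was 1) (its neighbors b, d, f, k remain connected to each other), so j is not a cut vertex.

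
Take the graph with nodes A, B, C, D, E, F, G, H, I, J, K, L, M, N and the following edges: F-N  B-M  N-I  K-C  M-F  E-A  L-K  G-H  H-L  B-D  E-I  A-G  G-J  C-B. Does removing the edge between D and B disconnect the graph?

Yes

Removing D-B leaves no path between D and B: the component count goes from 1 to 2. So it is a bridge.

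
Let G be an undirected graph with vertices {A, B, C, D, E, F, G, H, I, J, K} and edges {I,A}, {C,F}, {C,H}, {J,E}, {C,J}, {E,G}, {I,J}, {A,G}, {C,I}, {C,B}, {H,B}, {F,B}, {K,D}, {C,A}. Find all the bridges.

The edges on the cycle C-H-B-C are not bridges since each lies on that cycle.
But removing K-D disconnects K from D — this is a bridge.

D-K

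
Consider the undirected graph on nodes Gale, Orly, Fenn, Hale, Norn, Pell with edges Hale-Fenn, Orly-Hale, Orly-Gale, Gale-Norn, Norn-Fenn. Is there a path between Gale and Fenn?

Yes

From Gale we can reach Fenn, Gale, Hale, Norn, Orly, which includes Fenn.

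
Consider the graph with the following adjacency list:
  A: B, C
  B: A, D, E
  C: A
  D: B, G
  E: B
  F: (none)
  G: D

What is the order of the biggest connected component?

F is isolated — a component by itself.
Starting from A we can reach A, B, C, D, E, G. That is one component of size 6.
The largest has 6 vertices.

6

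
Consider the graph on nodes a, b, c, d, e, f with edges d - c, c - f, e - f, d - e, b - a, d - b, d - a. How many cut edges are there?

0

The edges on the cycle d-b-a-d are not bridges since each lies on that cycle.
Every edge lies on some cycle, so there are no bridges.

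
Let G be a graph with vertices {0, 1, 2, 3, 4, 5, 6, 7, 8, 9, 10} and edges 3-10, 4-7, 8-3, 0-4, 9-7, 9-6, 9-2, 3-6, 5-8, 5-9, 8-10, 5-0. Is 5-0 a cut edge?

No

After removing 5-0, the path 5-9-7-4-0 still connects them, so the edge is not a bridge.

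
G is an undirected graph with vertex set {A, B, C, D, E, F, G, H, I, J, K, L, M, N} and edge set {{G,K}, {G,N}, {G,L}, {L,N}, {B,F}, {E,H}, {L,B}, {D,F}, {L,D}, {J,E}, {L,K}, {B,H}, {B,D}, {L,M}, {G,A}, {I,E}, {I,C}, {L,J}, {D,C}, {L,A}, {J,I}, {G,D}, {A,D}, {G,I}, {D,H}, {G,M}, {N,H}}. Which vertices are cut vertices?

none

Removing J, for instance, still leaves 1 component. No single vertex removal increases the component count — the graph has no articulation points.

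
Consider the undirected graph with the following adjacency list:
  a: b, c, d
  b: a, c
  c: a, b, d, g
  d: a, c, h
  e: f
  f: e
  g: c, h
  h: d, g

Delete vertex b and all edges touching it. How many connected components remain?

With b gone, the remaining components are: {e, f}; {a, c, d, g, h}.
That is 2 components.

2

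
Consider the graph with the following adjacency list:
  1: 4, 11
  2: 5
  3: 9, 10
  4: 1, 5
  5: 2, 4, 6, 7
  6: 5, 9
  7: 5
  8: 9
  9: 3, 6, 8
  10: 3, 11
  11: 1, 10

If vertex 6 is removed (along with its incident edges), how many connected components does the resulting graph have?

With 6 gone, the remaining components are: {1, 2, 3, 4, 5, 7, 8, 9, 10, 11}.
That is 1 component.

1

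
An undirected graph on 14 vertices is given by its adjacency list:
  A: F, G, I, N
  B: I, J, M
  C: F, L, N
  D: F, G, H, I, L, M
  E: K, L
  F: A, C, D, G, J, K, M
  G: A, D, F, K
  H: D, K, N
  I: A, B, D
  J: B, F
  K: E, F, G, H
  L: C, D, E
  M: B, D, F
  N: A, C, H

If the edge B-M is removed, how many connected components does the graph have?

1

B and M are still connected via B-I-D-M, so the component count stays at 1.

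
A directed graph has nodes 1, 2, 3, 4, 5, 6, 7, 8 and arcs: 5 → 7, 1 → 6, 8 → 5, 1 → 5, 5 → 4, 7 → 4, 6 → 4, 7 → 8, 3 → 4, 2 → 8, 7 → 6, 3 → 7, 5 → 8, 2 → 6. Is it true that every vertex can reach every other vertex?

No

There is no directed path from 3 to 2, so the graph is not strongly connected.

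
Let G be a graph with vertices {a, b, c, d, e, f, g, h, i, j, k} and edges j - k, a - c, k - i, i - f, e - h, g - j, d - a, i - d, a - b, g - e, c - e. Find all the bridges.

The edges on the cycle g-j-k-i-d-a-c-e-g are not bridges since each lies on that cycle.
But removing f - i disconnects f from i; removing b - a disconnects b from a; removing h - e disconnects h from e — these are bridges.

a-b, e-h, f-i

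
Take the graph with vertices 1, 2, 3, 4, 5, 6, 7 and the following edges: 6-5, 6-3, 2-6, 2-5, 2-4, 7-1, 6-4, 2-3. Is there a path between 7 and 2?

No

The component containing 7 is {1, 7}, and 2 is not in it.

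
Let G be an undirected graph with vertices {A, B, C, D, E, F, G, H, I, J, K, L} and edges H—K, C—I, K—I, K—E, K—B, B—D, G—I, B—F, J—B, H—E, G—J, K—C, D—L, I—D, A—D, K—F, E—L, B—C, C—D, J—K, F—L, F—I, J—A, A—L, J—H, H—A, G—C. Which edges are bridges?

The edges on the cycle J-H-K-J are not bridges since each lies on that cycle.
Every edge lies on some cycle, so there are no bridges.

none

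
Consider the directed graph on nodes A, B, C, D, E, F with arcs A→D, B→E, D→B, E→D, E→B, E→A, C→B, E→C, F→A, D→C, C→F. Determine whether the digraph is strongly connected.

Yes

From B we can reach every vertex (A, B, C, D, E, F), and every vertex can reach B (A, B, C, D, E, F). So the whole graph is one strongly connected component.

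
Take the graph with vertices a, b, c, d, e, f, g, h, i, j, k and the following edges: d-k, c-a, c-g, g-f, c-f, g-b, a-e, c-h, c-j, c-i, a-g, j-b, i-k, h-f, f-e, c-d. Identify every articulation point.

c

Removing c increases the component count from 1 to 2, so c is a cut vertex.
By contrast removing i leaves 1 component; it is not a cut vertex. No other vertex is a cut vertex either.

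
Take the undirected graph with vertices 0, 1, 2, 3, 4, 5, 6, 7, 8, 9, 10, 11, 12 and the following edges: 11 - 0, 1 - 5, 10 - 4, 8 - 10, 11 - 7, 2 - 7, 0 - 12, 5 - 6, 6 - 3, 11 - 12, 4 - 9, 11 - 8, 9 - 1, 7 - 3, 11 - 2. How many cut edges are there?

0

The edges on the cycle 11-0-12-11 are not bridges since each lies on that cycle.
Every edge lies on some cycle, so there are no bridges.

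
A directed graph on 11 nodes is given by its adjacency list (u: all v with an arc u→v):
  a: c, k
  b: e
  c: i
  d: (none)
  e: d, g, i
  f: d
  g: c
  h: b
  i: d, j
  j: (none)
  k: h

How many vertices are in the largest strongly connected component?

{j} is an SCC by itself.
{h} is an SCC by itself.
{c} is an SCC by itself.
{i} is an SCC by itself.
{a} is an SCC by itself.
(and 6 more singleton SCCs)
The largest has 1 vertex.

1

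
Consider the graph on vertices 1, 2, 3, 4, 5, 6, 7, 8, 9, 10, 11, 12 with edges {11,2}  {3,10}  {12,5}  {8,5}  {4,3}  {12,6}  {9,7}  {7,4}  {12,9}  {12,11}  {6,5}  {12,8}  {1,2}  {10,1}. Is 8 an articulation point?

Deleting 8 leaves 1 component (was 1) (its neighbors 5, 12 remain connected to each other), so 8 is not a cut vertex.

No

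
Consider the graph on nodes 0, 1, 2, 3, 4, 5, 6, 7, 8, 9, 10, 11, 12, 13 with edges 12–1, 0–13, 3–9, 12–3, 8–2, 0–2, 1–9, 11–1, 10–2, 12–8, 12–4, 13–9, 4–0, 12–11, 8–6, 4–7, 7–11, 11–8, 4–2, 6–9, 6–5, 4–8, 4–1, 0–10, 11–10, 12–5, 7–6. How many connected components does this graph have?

Starting from 0 we can reach 0, 1, 2, 3, 4, 5, 6, 7, 8, 9, 10, 11, 12, 13. That is one component of size 14.
Total: 1 component.

1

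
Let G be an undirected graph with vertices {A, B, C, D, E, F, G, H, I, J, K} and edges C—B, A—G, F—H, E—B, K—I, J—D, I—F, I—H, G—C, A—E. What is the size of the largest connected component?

Starting from D we can reach D, J. That is one component of size 2.
Starting from F we can reach F, H, I, K. That is one component of size 4.
Starting from A we can reach A, B, C, E, G. That is one component of size 5.
The largest has 5 vertices.

5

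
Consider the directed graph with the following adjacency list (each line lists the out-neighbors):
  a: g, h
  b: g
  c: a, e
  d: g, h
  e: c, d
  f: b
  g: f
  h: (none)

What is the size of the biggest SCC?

3

{b, f, g} are all mutually reachable — one SCC of size 3.
{c, e} are all mutually reachable — one SCC of size 2.
{d} is an SCC by itself.
{a} is an SCC by itself.
{h} is an SCC by itself.
The largest has 3 vertices.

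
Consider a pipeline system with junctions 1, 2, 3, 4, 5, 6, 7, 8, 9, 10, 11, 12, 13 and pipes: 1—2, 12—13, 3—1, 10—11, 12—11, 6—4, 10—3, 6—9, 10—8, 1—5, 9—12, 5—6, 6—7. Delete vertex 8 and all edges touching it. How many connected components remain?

1

With 8 gone, the remaining components are: {1, 2, 3, 4, 5, 6, 7, 9, 10, 11, 12, 13}.
That is 1 component.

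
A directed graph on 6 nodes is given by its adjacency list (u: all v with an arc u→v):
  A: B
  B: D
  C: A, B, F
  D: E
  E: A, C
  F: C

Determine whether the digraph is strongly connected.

From F we can reach every vertex (A, B, C, D, E, F), and every vertex can reach F (A, B, C, D, E, F). So the whole graph is one strongly connected component.

Yes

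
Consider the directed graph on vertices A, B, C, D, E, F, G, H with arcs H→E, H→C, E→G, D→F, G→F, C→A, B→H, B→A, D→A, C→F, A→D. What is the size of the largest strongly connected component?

{A, D} are all mutually reachable — one SCC of size 2.
{E} is an SCC by itself.
{C} is an SCC by itself.
{G} is an SCC by itself.
{B} is an SCC by itself.
(and 2 more singleton SCCs)
The largest has 2 vertices.

2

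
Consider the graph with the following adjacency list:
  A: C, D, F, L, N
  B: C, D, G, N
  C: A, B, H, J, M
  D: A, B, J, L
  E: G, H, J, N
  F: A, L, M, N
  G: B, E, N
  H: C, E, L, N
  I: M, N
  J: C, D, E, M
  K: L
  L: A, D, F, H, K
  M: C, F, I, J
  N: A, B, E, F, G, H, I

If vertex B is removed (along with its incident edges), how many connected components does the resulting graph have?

With B gone, the remaining components are: {A, C, D, E, F, G, H, I, J, K, L, M, N}.
That is 1 component.

1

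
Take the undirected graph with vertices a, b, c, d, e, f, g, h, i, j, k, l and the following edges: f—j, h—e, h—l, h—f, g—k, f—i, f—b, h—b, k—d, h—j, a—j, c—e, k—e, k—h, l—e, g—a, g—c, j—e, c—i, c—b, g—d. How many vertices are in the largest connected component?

Starting from a we can reach a, b, c, d, e, f, g, h, i, j, k, l. That is one component of size 12.
The largest has 12 vertices.

12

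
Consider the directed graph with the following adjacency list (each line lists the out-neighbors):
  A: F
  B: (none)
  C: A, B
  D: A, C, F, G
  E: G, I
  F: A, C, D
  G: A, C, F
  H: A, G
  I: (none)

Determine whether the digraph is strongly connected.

There is no directed path from D to I, so the graph is not strongly connected.

No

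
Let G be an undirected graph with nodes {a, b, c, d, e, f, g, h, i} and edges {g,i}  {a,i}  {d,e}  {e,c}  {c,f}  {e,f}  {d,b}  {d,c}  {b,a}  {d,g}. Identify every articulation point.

d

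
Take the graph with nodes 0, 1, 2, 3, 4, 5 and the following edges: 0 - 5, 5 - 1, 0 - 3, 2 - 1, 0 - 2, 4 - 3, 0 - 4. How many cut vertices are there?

Removing 0 increases the component count from 1 to 2, so 0 is a cut vertex.
By contrast removing 1 leaves 1 component; it is not a cut vertex. No other vertex is a cut vertex either.

1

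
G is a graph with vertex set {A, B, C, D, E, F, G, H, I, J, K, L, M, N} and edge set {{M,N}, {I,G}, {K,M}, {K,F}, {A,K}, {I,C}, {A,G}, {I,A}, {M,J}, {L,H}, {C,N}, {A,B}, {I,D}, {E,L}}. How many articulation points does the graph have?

Removing A increases the component count from 2 to 3, so A is a cut vertex.
Removing I increases the component count from 2 to 3, so I is a cut vertex.
Removing K increases the component count from 2 to 3, so K is a cut vertex.
Likewise L, M are cut vertices.
By contrast removing D leaves 2 components; it is not a cut vertex. No other vertex is a cut vertex either.

5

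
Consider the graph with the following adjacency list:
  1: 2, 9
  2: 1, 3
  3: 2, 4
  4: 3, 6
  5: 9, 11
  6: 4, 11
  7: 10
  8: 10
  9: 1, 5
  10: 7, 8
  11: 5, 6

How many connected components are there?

2

Starting from 7 we can reach 7, 8, 10. That is one component of size 3.
Starting from 1 we can reach 1, 2, 3, 4, 5, 6, 9, 11. That is one component of size 8.
Total: 2 components.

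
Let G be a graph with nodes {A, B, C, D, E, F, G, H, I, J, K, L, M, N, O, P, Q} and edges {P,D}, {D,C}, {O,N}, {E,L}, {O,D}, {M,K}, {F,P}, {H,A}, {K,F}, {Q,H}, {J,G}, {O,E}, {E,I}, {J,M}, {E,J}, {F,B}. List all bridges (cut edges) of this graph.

The edges on the cycle O-E-J-M-K-F-P-D-O are not bridges since each lies on that cycle.
But removing O–N disconnects O from N; removing A–H disconnects A from H; removing E–I disconnects E from I; removing L–E disconnects L from E — these are bridges.
In total 8 edges are bridges.

A-H, B-F, C-D, E-I, E-L, G-J, H-Q, N-O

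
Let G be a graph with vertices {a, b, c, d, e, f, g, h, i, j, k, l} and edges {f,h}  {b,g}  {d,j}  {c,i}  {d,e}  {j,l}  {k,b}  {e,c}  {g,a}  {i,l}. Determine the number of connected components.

3

Starting from f we can reach f, h. That is one component of size 2.
Starting from a we can reach a, b, g, k. That is one component of size 4.
Starting from c we can reach c, d, e, i, j, l. That is one component of size 6.
Total: 3 components.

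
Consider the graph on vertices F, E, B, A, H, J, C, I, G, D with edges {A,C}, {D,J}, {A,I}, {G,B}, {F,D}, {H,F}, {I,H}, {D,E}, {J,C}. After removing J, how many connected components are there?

With J gone, the remaining components are: {B, G}; {A, C, D, E, F, H, I}.
That is 2 components.

2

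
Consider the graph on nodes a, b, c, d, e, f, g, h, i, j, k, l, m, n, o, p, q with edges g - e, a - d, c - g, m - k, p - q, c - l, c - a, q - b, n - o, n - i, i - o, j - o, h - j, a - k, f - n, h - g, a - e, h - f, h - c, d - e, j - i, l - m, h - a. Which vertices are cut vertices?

Removing h increases the component count from 2 to 3, so h is a cut vertex.
Removing q increases the component count from 2 to 3, so q is a cut vertex.
By contrast removing l leaves 2 components; it is not a cut vertex. No other vertex is a cut vertex either.

h, q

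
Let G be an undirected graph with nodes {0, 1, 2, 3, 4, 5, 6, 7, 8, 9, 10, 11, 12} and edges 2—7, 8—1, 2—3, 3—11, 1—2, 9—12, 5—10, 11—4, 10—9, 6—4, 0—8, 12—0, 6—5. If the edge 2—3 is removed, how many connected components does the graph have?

1

2 and 3 are still connected via 2-1-8-0-12-9-10-5-6-4-11-3, so the component count stays at 1.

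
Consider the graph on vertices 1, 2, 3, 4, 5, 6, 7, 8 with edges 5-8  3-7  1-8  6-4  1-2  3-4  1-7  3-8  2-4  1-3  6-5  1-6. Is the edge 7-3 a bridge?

No

After removing 7-3, the path 7-1-3 still connects them, so the edge is not a bridge.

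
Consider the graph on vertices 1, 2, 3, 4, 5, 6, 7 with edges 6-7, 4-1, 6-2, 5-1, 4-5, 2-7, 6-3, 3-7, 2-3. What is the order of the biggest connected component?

4

Starting from 1 we can reach 1, 4, 5. That is one component of size 3.
Starting from 2 we can reach 2, 3, 6, 7. That is one component of size 4.
The largest has 4 vertices.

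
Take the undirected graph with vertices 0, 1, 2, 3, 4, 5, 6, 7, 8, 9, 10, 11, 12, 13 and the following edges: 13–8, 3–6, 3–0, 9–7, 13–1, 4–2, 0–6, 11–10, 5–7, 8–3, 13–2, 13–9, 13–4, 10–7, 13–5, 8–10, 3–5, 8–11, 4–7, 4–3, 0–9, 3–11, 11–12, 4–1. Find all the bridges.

11-12

The edges on the cycle 8-3-11-8 are not bridges since each lies on that cycle.
But removing 11–12 disconnects 11 from 12 — this is a bridge.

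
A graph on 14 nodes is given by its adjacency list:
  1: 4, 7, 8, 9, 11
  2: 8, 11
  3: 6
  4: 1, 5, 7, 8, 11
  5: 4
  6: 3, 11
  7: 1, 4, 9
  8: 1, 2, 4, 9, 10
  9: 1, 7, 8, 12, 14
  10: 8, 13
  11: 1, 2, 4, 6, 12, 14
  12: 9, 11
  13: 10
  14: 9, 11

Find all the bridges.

The edges on the cycle 1-4-7-1 are not bridges since each lies on that cycle.
But removing 4-5 disconnects 4 from 5; removing 11-6 disconnects 11 from 6; removing 10-8 disconnects 10 from 8; removing 13-10 disconnects 13 from 10 — these are bridges.
In total 5 edges are bridges.

10-13, 10-8, 11-6, 3-6, 4-5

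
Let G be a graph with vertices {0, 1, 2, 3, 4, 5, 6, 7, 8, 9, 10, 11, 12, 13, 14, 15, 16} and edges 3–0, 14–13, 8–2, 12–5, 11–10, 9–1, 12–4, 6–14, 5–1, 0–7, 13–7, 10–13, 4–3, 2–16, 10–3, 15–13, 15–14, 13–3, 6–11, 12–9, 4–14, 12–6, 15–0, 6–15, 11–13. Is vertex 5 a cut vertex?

Deleting 5 leaves 2 components (was 2), so 5 is not a cut vertex.

No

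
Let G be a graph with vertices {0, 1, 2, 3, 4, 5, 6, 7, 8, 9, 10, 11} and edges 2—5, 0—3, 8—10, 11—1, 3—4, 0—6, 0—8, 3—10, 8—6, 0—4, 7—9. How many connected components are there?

4

Starting from 1 we can reach 1, 11. That is one component of size 2.
Starting from 7 we can reach 7, 9. That is one component of size 2.
Starting from 2 we can reach 2, 5. That is one component of size 2.
Starting from 0 we can reach 0, 3, 4, 6, 8, 10. That is one component of size 6.
Total: 4 components.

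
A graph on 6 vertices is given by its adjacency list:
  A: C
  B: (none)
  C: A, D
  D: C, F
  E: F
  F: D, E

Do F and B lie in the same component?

The component containing F is {A, C, D, E, F}, and B is not in it.

No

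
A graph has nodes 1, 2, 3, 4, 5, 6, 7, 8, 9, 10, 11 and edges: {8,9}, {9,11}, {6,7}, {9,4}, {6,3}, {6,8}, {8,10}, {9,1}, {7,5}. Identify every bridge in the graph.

removing 6—8 disconnects 6 from 8; removing 9—4 disconnects 9 from 4; removing 1—9 disconnects 1 from 9; removing 9—8 disconnects 9 from 8 — these are bridges.
In total 9 edges are bridges.

1-9, 10-8, 11-9, 3-6, 4-9, 5-7, 6-7, 6-8, 8-9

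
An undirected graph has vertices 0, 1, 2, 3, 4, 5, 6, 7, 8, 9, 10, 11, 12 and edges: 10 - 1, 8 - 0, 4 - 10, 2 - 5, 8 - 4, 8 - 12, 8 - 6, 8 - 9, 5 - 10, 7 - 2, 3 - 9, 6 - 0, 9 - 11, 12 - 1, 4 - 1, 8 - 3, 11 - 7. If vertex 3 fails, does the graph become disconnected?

No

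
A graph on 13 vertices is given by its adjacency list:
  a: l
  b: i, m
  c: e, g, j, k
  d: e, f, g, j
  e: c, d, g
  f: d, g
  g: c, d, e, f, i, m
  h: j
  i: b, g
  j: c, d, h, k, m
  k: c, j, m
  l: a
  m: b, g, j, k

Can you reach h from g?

From g we can reach b, c, d, e, f, g, h, i, j, k, m, which includes h.

Yes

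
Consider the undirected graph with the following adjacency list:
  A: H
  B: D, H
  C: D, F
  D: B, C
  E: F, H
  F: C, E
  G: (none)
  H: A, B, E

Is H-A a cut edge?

Removing H-A leaves no path between H and A: the component count goes from 2 to 3. So it is a bridge.

Yes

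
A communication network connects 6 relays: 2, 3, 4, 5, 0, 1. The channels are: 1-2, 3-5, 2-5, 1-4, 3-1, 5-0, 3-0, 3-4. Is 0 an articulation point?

Deleting 0 leaves 1 component (was 1) (its neighbors 3, 5 remain connected to each other), so 0 is not a cut vertex.

No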